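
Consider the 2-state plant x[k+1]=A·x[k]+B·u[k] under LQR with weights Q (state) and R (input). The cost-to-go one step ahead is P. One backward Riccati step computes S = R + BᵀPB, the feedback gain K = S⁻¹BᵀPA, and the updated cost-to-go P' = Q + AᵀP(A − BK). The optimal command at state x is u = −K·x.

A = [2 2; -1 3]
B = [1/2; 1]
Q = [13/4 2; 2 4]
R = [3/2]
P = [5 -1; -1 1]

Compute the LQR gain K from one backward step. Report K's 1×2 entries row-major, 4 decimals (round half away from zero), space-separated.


BᵀP = [1.5000 0.5000]
S = R + BᵀPB = [3/2] + [1.2500] = [2.7500]
BᵀPA = [2.5000 4.5000]
K = S⁻¹·BᵀPA = [0.9091 1.6364]
A−BK = [1.5455 1.1818; -1.9091 1.3636]
AᵀP(A−BK) = [22.7273 8.9091; 8.9091 9.6364]
P' = Q + AᵀP(A−BK) = [25.9773 10.9091; 10.9091 13.6364]
tr(P') = 39.6136

0.9091 1.6364


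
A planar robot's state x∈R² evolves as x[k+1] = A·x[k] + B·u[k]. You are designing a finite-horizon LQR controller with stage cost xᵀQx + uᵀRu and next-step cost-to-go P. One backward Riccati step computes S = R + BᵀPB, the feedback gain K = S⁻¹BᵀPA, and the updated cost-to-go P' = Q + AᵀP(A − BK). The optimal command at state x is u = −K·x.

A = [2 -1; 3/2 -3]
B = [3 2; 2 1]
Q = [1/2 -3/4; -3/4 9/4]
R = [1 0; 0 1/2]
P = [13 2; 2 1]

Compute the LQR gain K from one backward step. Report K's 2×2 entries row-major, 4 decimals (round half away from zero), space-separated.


0.4056 -0.5490 0.4126 0.1399

BᵀP = [43.0000 8.0000; 28.0000 5.0000]
S = R + BᵀPB = [1 0; 0 1/2] + [145.0000 94.0000; 94.0000 61.0000] = [146.0000 94.0000; 94.0000 61.5000]
BᵀPA = [98.0000 -67.0000; 63.5000 -43.0000]
K = S⁻¹·BᵀPA = [0.4056 -0.5490; 0.4126 0.1399]
A−BK = [-0.0420 0.3671; 0.2762 -2.0420]
AᵀP(A−BK) = [0.3024 -0.5839; -0.5839 3.2343]
P' = Q + AᵀP(A−BK) = [0.8024 -1.3339; -1.3339 5.4843]
tr(P') = 6.2867


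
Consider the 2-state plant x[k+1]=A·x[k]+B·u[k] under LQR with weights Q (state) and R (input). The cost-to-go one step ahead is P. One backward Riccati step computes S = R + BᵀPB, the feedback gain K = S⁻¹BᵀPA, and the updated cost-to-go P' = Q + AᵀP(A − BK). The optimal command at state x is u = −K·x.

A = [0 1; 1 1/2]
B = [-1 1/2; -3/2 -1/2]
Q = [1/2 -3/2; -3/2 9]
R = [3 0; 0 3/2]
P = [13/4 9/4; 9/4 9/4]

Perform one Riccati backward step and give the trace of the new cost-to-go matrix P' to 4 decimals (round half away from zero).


11.0830

BᵀP = [-6.6250 -5.6250; 0.5000 0.0000]
S = R + BᵀPB = [3 0; 0 3/2] + [15.0625 -0.5000; -0.5000 0.2500] = [18.0625 -0.5000; -0.5000 1.7500]
BᵀPA = [-5.6250 -9.4375; 0.0000 0.5000]
K = S⁻¹·BᵀPA = [-0.3139 -0.5187; -0.0897 0.1375]
A−BK = [-0.2691 0.4126; 0.4843 -0.2093]
AᵀP(A−BK) = [0.4843 0.4574; 0.4574 1.0987]
P' = Q + AᵀP(A−BK) = [0.9843 -1.0426; -1.0426 10.0987]
tr(P') = 11.0830


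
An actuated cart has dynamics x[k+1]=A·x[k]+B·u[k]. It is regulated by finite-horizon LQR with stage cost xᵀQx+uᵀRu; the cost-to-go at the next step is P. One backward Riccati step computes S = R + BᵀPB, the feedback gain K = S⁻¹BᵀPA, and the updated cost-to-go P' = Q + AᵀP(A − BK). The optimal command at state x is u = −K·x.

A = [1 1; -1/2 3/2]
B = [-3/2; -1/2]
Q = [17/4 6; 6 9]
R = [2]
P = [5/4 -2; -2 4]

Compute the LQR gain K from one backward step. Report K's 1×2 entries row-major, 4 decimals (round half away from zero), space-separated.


BᵀP = [-0.8750 1.0000]
S = R + BᵀPB = [2] + [0.8125] = [2.8125]
BᵀPA = [-1.3750 0.6250]
K = S⁻¹·BᵀPA = [-0.4889 0.2222]
A−BK = [0.2667 1.3333; -0.7444 1.6111]
AᵀP(A−BK) = [3.5778 -3.4444; -3.4444 4.1111]
P' = Q + AᵀP(A−BK) = [7.8278 2.5556; 2.5556 13.1111]
tr(P') = 20.9389

-0.4889 0.2222


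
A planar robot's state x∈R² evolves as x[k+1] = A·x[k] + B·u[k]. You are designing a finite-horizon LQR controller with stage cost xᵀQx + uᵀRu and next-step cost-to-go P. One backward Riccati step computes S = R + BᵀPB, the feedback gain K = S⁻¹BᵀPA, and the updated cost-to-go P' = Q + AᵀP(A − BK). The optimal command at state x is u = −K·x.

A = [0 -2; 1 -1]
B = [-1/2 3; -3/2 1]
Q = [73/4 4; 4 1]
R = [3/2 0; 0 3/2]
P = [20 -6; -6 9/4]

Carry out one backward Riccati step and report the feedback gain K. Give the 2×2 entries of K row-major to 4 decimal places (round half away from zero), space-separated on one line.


BᵀP = [-1.0000 -0.3750; 54.0000 -15.7500]
S = R + BᵀPB = [3/2 0; 0 3/2] + [1.0625 -3.3750; -3.3750 146.2500] = [2.5625 -3.3750; -3.3750 147.7500]
BᵀPA = [-0.3750 2.3750; -15.7500 -92.2500]
K = S⁻¹·BᵀPA = [-0.2956 0.1077; -0.1134 -0.6219]
A−BK = [0.1922 -0.0804; 0.6699 -0.2165]
AᵀP(A−BK) = [0.3538 -0.0046; -0.0046 0.6234]
P' = Q + AᵀP(A−BK) = [18.6038 3.9954; 3.9954 1.6234]
tr(P') = 20.2273

-0.2956 0.1077 -0.1134 -0.6219


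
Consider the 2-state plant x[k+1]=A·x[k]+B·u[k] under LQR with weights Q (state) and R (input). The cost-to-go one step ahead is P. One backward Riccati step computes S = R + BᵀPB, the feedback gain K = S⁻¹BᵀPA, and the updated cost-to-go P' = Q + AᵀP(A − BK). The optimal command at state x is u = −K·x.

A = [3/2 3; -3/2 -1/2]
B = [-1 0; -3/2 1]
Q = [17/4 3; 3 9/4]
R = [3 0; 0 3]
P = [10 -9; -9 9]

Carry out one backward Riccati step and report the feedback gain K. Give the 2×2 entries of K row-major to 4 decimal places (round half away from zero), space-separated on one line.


BᵀP = [3.5000 -4.5000; -9.0000 9.0000]
S = R + BᵀPB = [3 0; 0 3] + [3.2500 -4.5000; -4.5000 9.0000] = [6.2500 -4.5000; -4.5000 12.0000]
BᵀPA = [12.0000 12.7500; -27.0000 -31.5000]
K = S⁻¹·BᵀPA = [0.4110 0.2055; -2.0959 -2.5479]
A−BK = [1.9110 3.2055; 1.2123 2.3562]
AᵀP(A−BK) = [21.7295 27.7397; 27.7397 36.3699]
P' = Q + AᵀP(A−BK) = [25.9795 30.7397; 30.7397 38.6199]
tr(P') = 64.5993

0.4110 0.2055 -2.0959 -2.5479


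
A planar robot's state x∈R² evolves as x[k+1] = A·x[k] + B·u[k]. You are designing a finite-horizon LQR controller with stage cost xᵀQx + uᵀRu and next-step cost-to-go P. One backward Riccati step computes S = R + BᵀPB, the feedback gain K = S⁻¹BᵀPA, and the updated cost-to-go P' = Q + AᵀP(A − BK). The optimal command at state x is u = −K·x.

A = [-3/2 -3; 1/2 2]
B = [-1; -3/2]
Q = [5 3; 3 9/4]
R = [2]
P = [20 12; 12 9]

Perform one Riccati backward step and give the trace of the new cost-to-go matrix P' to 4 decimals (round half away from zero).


32.7548

BᵀP = [-38.0000 -25.5000]
S = R + BᵀPB = [2] + [76.2500] = [78.2500]
BᵀPA = [44.2500 63.0000]
K = S⁻¹·BᵀPA = [0.5655 0.8051]
A−BK = [-0.9345 -2.1949; 1.3482 3.2077]
AᵀP(A−BK) = [4.2268 9.3738; 9.3738 21.2780]
P' = Q + AᵀP(A−BK) = [9.2268 12.3738; 12.3738 23.5280]
tr(P') = 32.7548


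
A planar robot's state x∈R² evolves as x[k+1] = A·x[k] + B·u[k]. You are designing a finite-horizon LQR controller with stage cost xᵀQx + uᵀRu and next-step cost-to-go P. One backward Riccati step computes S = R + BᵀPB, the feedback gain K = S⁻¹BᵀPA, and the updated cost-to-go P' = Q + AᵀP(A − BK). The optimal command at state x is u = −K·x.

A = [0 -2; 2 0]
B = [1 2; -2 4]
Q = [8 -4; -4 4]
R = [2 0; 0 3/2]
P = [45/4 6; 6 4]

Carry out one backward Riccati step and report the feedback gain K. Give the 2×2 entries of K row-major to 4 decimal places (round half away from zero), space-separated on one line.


-0.2958 -0.5773 0.2576 -0.4769

BᵀP = [-0.7500 -2.0000; 46.5000 28.0000]
S = R + BᵀPB = [2 0; 0 3/2] + [3.2500 -9.5000; -9.5000 205.0000] = [5.2500 -9.5000; -9.5000 206.5000]
BᵀPA = [-4.0000 1.5000; 56.0000 -93.0000]
K = S⁻¹·BᵀPA = [-0.2958 -0.5773; 0.2576 -0.4769]
A−BK = [-0.2193 -0.4689; 0.3781 0.7531]
AᵀP(A−BK) = [0.3924 0.3984; 0.3984 1.5123]
P' = Q + AᵀP(A−BK) = [8.3924 -3.6016; -3.6016 5.5123]
tr(P') = 13.9047


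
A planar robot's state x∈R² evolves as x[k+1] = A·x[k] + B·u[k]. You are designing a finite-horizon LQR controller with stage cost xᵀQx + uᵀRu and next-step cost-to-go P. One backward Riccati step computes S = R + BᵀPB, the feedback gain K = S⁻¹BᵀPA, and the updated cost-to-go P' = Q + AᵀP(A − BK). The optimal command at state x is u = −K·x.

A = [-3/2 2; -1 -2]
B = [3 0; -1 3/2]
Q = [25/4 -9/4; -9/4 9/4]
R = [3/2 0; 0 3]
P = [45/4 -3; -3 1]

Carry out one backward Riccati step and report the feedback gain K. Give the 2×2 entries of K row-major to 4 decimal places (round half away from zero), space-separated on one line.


BᵀP = [36.7500 -10.0000; -4.5000 1.5000]
S = R + BᵀPB = [3/2 0; 0 3] + [120.2500 -15.0000; -15.0000 2.2500] = [121.7500 -15.0000; -15.0000 5.2500]
BᵀPA = [-45.1250 93.5000; 5.2500 -12.0000]
K = S⁻¹·BᵀPA = [-0.3818 0.7506; -0.0910 -0.1412]
A−BK = [-0.3545 -0.2517; -1.2454 -1.0376]
AᵀP(A−BK) = [0.5594 -0.1392; -0.1392 1.1272]
P' = Q + AᵀP(A−BK) = [6.8094 -2.3892; -2.3892 3.3772]
tr(P') = 10.1866

-0.3818 0.7506 -0.0910 -0.1412


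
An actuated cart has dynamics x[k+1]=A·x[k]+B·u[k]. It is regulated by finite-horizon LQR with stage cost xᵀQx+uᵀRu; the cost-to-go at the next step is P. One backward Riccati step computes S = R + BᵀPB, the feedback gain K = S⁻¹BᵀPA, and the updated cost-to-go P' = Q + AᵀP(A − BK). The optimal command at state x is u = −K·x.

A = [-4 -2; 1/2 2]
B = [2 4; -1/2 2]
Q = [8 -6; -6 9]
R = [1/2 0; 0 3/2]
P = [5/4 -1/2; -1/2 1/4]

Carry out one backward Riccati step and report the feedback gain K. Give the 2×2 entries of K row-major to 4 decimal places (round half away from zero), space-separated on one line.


-1.1345 -0.8672 -0.4706 -0.2353

BᵀP = [2.7500 -1.1250; 4.0000 -1.5000]
S = R + BᵀPB = [1/2 0; 0 3/2] + [6.0625 8.7500; 8.7500 13.0000] = [6.5625 8.7500; 8.7500 14.5000]
BᵀPA = [-11.5625 -7.7500; -16.7500 -11.0000]
K = S⁻¹·BᵀPA = [-1.1345 -0.8672; -0.4706 -0.2353]
A−BK = [0.1513 0.6756; 0.8739 2.0370]
AᵀP(A−BK) = [1.0630 0.7815; 0.7815 0.6908]
P' = Q + AᵀP(A−BK) = [9.0630 -5.2185; -5.2185 9.6908]
tr(P') = 18.7538


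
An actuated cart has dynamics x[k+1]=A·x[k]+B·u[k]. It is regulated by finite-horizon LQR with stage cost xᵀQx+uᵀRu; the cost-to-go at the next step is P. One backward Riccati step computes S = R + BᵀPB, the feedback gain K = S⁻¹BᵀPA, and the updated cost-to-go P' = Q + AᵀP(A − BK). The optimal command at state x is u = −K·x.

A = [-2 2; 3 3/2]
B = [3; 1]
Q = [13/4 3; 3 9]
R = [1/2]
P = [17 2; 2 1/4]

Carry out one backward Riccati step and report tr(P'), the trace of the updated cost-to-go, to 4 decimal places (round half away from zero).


BᵀP = [53.0000 6.2500]
S = R + BᵀPB = [1/2] + [165.2500] = [165.7500]
BᵀPA = [-87.2500 115.3750]
K = S⁻¹·BᵀPA = [-0.5264 0.6961]
A−BK = [-0.4208 -0.0882; 3.5264 0.8039]
AᵀP(A−BK) = [0.3220 -0.1422; -0.1422 0.2525]
P' = Q + AᵀP(A−BK) = [3.5720 2.8578; 2.8578 9.2525]
tr(P') = 12.8245

12.8245


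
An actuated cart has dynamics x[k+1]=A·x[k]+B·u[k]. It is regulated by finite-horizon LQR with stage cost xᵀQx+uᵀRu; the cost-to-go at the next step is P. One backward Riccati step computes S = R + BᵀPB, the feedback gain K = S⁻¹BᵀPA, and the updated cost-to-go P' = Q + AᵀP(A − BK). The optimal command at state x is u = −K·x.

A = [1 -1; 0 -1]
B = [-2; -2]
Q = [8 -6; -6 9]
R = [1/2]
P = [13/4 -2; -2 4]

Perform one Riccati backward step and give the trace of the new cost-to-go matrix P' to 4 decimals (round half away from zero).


BᵀP = [-2.5000 -4.0000]
S = R + BᵀPB = [1/2] + [13.0000] = [13.5000]
BᵀPA = [-2.5000 6.5000]
K = S⁻¹·BᵀPA = [-0.1852 0.4815]
A−BK = [0.6296 -0.0370; -0.3704 -0.0370]
AᵀP(A−BK) = [2.7870 -0.0463; -0.0463 0.1204]
P' = Q + AᵀP(A−BK) = [10.7870 -6.0463; -6.0463 9.1204]
tr(P') = 19.9074

19.9074


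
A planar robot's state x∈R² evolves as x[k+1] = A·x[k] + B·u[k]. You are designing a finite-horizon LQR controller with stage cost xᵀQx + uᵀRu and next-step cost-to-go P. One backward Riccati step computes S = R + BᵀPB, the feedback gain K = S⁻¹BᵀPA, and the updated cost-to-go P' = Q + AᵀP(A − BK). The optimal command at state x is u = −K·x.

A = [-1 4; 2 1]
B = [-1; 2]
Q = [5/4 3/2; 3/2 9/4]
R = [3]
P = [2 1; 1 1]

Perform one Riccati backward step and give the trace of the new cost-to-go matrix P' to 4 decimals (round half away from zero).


45.5000

BᵀP = [0.0000 1.0000]
S = R + BᵀPB = [3] + [2.0000] = [5.0000]
BᵀPA = [2.0000 1.0000]
K = S⁻¹·BᵀPA = [0.4000 0.2000]
A−BK = [-0.6000 4.2000; 1.2000 0.6000]
AᵀP(A−BK) = [1.2000 0.6000; 0.6000 40.8000]
P' = Q + AᵀP(A−BK) = [2.4500 2.1000; 2.1000 43.0500]
tr(P') = 45.5000


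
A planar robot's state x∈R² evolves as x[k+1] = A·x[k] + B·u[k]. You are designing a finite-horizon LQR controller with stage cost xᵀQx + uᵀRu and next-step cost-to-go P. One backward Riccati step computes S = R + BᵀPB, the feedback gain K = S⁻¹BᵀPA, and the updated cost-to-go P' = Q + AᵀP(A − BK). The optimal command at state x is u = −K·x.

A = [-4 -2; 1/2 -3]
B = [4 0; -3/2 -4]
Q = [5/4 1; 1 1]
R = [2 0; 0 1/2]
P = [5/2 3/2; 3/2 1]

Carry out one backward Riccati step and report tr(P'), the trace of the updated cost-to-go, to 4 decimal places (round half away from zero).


BᵀP = [7.7500 4.5000; -6.0000 -4.0000]
S = R + BᵀPB = [2 0; 0 1/2] + [24.2500 -18.0000; -18.0000 16.0000] = [26.2500 -18.0000; -18.0000 16.5000]
BᵀPA = [-28.7500 -29.0000; 22.0000 24.0000]
K = S⁻¹·BᵀPA = [-0.7182 -0.4261; 0.5498 0.9897]
A−BK = [-1.1271 -0.2955; 1.6220 0.3196]
AᵀP(A−BK) = [1.5052 0.9759; 0.9759 0.8900]
P' = Q + AᵀP(A−BK) = [2.7552 1.9759; 1.9759 1.8900]
tr(P') = 4.6452

4.6452


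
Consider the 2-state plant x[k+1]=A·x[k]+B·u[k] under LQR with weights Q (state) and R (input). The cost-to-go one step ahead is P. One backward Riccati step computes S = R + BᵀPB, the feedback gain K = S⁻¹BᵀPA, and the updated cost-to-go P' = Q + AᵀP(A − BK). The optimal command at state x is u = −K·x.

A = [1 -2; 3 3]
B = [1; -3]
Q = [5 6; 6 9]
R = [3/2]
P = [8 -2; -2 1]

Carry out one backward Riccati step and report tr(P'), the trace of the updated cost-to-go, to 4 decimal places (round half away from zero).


BᵀP = [14.0000 -5.0000]
S = R + BᵀPB = [3/2] + [29.0000] = [30.5000]
BᵀPA = [-1.0000 -43.0000]
K = S⁻¹·BᵀPA = [-0.0328 -1.4098]
A−BK = [1.0328 -0.5902; 2.9016 -1.2295]
AᵀP(A−BK) = [4.9672 -2.4098; -2.4098 4.3770]
P' = Q + AᵀP(A−BK) = [9.9672 3.5902; 3.5902 13.3770]
tr(P') = 23.3443

23.3443


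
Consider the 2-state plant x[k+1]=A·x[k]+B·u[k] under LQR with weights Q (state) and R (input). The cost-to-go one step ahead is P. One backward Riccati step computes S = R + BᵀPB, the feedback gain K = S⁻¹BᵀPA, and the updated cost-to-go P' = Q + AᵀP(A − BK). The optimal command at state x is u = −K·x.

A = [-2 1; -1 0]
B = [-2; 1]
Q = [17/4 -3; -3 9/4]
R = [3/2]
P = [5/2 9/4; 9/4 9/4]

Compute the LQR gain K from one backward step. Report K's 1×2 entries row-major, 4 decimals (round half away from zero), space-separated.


1.6316 -0.5789

BᵀP = [-2.7500 -2.2500]
S = R + BᵀPB = [3/2] + [3.2500] = [4.7500]
BᵀPA = [7.7500 -2.7500]
K = S⁻¹·BᵀPA = [1.6316 -0.5789]
A−BK = [1.2632 -0.1579; -2.6316 0.5789]
AᵀP(A−BK) = [8.6053 -2.7632; -2.7632 0.9079]
P' = Q + AᵀP(A−BK) = [12.8553 -5.7632; -5.7632 3.1579]
tr(P') = 16.0132


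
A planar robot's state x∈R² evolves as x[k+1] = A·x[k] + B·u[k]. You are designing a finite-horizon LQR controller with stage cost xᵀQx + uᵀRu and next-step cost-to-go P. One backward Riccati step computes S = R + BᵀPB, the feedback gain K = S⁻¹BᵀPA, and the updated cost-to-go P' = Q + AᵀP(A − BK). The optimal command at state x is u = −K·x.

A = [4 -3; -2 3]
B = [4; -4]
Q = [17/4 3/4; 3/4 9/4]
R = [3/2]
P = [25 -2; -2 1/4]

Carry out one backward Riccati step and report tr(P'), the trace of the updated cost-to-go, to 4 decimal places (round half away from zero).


BᵀP = [108.0000 -9.0000]
S = R + BᵀPB = [3/2] + [468.0000] = [469.5000]
BᵀPA = [450.0000 -351.0000]
K = S⁻¹·BᵀPA = [0.9585 -0.7476]
A−BK = [0.1661 -0.0096; 1.8339 0.0096]
AᵀP(A−BK) = [1.6901 -1.0783; -1.0783 0.8411]
P' = Q + AᵀP(A−BK) = [5.9401 -0.3283; -0.3283 3.0911]
tr(P') = 9.0312

9.0312


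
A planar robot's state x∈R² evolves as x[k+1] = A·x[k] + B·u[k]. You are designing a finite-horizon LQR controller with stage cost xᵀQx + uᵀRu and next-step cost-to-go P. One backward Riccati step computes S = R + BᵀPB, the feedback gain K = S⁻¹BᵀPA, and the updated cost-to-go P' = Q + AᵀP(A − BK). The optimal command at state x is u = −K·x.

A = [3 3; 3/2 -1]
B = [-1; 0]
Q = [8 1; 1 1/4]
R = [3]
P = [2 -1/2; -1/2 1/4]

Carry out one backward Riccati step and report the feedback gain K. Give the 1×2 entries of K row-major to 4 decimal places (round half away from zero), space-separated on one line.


-1.0500 -1.3000

BᵀP = [-2.0000 0.5000]
S = R + BᵀPB = [3] + [2.0000] = [5.0000]
BᵀPA = [-5.2500 -6.5000]
K = S⁻¹·BᵀPA = [-1.0500 -1.3000]
A−BK = [1.9500 1.7000; 1.5000 -1.0000]
AᵀP(A−BK) = [8.5500 10.0500; 10.0500 12.8000]
P' = Q + AᵀP(A−BK) = [16.5500 11.0500; 11.0500 13.0500]
tr(P') = 29.6000


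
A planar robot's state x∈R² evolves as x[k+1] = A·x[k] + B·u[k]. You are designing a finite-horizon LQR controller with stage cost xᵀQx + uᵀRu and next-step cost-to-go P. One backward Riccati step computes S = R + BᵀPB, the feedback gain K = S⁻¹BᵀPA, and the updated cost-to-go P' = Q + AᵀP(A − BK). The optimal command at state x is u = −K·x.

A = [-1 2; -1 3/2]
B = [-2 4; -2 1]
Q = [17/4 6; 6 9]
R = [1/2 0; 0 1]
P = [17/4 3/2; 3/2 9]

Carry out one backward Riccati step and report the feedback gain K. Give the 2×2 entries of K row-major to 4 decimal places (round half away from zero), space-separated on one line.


0.4840 -0.6533 -0.0119 0.1748

BᵀP = [-11.5000 -21.0000; 18.5000 15.0000]
S = R + BᵀPB = [1/2 0; 0 1] + [65.0000 -67.0000; -67.0000 89.0000] = [65.5000 -67.0000; -67.0000 90.0000]
BᵀPA = [32.5000 -54.5000; -33.5000 59.5000]
K = S⁻¹·BᵀPA = [0.4840 -0.6533; -0.0119 0.1748]
A−BK = [0.0156 -0.0057; -0.0201 0.0187]
AᵀP(A−BK) = [0.1210 -0.1633; -0.1633 0.2469]
P' = Q + AᵀP(A−BK) = [4.3710 5.8367; 5.8367 9.2469]
tr(P') = 13.6179


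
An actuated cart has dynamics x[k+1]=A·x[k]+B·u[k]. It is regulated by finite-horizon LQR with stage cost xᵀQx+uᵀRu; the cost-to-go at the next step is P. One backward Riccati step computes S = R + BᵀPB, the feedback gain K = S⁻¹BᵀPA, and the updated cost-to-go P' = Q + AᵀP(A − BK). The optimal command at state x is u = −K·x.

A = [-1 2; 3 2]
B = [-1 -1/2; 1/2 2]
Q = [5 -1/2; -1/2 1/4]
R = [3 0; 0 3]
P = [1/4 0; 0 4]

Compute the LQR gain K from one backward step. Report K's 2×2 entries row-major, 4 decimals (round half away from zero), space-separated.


BᵀP = [-0.2500 2.0000; -0.1250 8.0000]
S = R + BᵀPB = [3 0; 0 3] + [1.2500 4.1250; 4.1250 16.0625] = [4.2500 4.1250; 4.1250 19.0625]
BᵀPA = [6.2500 3.5000; 24.1250 15.7500]
K = S⁻¹·BᵀPA = [0.3066 0.0273; 1.1992 0.8203]
A−BK = [-0.0938 2.4375; 0.4482 0.3457]
AᵀP(A−BK) = [5.4023 3.5391; 3.5391 3.9844]
P' = Q + AᵀP(A−BK) = [10.4023 3.0391; 3.0391 4.2344]
tr(P') = 14.6367

0.3066 0.0273 1.1992 0.8203


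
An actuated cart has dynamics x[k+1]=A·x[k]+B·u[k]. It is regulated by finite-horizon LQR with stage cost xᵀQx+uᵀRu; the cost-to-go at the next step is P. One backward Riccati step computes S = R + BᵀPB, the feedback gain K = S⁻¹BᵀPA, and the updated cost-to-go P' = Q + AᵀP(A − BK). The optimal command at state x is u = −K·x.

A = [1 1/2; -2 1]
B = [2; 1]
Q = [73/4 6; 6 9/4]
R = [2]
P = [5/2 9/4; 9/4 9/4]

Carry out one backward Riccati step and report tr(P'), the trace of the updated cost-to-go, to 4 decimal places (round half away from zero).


BᵀP = [7.2500 6.7500]
S = R + BᵀPB = [2] + [21.2500] = [23.2500]
BᵀPA = [-6.2500 10.3750]
K = S⁻¹·BᵀPA = [-0.2688 0.4462]
A−BK = [1.5376 -0.3925; -1.7312 0.5538]
AᵀP(A−BK) = [0.8199 -0.4610; -0.4610 0.4953]
P' = Q + AᵀP(A−BK) = [19.0699 5.5390; 5.5390 2.7453]
tr(P') = 21.8152

21.8152


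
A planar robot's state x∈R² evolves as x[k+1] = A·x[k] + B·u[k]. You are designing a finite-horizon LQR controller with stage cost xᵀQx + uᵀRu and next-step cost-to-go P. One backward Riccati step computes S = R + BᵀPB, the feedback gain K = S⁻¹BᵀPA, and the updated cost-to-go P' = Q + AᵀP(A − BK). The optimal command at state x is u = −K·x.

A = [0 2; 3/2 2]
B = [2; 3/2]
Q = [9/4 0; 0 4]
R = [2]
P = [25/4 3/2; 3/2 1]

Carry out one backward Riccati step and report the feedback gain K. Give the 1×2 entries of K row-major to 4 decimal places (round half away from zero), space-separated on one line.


0.1765 1.0065

BᵀP = [14.7500 4.5000]
S = R + BᵀPB = [2] + [36.2500] = [38.2500]
BᵀPA = [6.7500 38.5000]
K = S⁻¹·BᵀPA = [0.1765 1.0065]
A−BK = [-0.3529 -0.0131; 1.2353 0.4902]
AᵀP(A−BK) = [1.0588 0.7059; 0.7059 2.2484]
P' = Q + AᵀP(A−BK) = [3.3088 0.7059; 0.7059 6.2484]
tr(P') = 9.5572


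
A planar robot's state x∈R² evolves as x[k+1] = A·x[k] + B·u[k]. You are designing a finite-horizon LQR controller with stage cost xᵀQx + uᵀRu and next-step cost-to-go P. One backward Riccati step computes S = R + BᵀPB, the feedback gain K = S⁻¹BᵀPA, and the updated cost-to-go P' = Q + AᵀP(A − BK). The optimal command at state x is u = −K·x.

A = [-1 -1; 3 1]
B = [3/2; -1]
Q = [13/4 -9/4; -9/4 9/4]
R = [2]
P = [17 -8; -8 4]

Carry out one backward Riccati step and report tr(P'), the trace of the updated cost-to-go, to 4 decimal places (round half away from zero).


BᵀP = [33.5000 -16.0000]
S = R + BᵀPB = [2] + [66.2500] = [68.2500]
BᵀPA = [-81.5000 -49.5000]
K = S⁻¹·BᵀPA = [-1.1941 -0.7253]
A−BK = [0.7912 0.0879; 1.8059 0.2747]
AᵀP(A−BK) = [3.6777 1.8901; 1.8901 1.0989]
P' = Q + AᵀP(A−BK) = [6.9277 -0.3599; -0.3599 3.3489]
tr(P') = 10.2766

10.2766


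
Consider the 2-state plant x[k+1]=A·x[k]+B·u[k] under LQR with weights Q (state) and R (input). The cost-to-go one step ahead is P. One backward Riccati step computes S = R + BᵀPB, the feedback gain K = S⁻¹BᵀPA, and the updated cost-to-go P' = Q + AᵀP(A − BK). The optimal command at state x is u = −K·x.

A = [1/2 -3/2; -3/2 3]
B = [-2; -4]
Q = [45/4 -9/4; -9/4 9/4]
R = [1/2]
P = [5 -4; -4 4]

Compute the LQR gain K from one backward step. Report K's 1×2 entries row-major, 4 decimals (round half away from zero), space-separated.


BᵀP = [6.0000 -8.0000]
S = R + BᵀPB = [1/2] + [20.0000] = [20.5000]
BᵀPA = [15.0000 -33.0000]
K = S⁻¹·BᵀPA = [0.7317 -1.6098]
A−BK = [1.9634 -4.7195; 1.4268 -3.4390]
AᵀP(A−BK) = [5.2744 -12.6037; -12.6037 30.1280]
P' = Q + AᵀP(A−BK) = [16.5244 -14.8537; -14.8537 32.3780]
tr(P') = 48.9024

0.7317 -1.6098


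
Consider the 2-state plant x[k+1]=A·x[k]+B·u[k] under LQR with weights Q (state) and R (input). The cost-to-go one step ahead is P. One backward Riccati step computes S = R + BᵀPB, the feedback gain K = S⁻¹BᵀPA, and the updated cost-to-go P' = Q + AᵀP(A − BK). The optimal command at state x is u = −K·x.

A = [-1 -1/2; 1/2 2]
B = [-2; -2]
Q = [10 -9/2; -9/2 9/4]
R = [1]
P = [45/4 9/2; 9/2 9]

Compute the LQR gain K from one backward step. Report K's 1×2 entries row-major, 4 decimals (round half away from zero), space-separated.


BᵀP = [-31.5000 -27.0000]
S = R + BᵀPB = [1] + [117.0000] = [118.0000]
BᵀPA = [18.0000 -38.2500]
K = S⁻¹·BᵀPA = [0.1525 -0.3242]
A−BK = [-0.6949 -1.1483; 0.8051 1.3517]
AᵀP(A−BK) = [6.2542 10.3347; 10.3347 17.4137]
P' = Q + AᵀP(A−BK) = [16.2542 5.8347; 5.8347 19.6637]
tr(P') = 35.9179

0.1525 -0.3242


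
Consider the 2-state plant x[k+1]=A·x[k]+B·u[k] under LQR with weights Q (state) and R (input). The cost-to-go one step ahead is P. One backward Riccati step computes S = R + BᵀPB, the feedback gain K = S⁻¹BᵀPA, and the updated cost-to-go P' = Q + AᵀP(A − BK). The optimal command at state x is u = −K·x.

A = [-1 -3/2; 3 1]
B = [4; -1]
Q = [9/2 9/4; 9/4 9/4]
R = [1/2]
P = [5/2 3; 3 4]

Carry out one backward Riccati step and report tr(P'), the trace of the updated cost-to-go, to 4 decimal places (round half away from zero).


BᵀP = [7.0000 8.0000]
S = R + BᵀPB = [1/2] + [20.0000] = [20.5000]
BᵀPA = [17.0000 -2.5000]
K = S⁻¹·BᵀPA = [0.8293 -0.1220]
A−BK = [-4.3171 -1.0122; 3.8293 0.8780]
AᵀP(A−BK) = [6.4024 1.3232; 1.3232 0.3201]
P' = Q + AᵀP(A−BK) = [10.9024 3.5732; 3.5732 2.5701]
tr(P') = 13.4726

13.4726


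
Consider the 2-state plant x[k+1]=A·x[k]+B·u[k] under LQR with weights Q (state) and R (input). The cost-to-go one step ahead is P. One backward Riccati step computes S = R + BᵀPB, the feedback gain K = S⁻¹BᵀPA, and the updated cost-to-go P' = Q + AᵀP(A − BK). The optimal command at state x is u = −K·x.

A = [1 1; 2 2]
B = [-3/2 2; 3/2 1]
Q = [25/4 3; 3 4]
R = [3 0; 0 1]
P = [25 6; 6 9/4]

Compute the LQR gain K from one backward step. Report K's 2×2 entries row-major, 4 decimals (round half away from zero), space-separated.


BᵀP = [-28.5000 -5.6250; 56.0000 14.2500]
S = R + BᵀPB = [3 0; 0 1] + [34.3125 -62.6250; -62.6250 126.2500] = [37.3125 -62.6250; -62.6250 127.2500]
BᵀPA = [-39.7500 -39.7500; 84.5000 84.5000]
K = S⁻¹·BᵀPA = [0.2828 0.2828; 0.8032 0.8032]
A−BK = [-0.1823 -0.1823; 0.7726 0.7726]
AᵀP(A−BK) = [1.3688 1.3688; 1.3688 1.3688]
P' = Q + AᵀP(A−BK) = [7.6188 4.3688; 4.3688 5.3688]
tr(P') = 12.9876

0.2828 0.2828 0.8032 0.8032


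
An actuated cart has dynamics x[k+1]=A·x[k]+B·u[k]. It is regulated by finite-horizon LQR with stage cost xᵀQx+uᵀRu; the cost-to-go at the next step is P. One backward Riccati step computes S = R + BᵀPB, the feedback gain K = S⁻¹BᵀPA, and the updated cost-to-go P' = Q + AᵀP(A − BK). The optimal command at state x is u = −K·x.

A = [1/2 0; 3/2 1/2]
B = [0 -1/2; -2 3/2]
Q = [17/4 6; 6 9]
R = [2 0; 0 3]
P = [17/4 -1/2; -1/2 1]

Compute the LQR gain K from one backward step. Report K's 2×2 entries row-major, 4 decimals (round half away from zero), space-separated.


-0.4481 -0.1328 -0.0539 0.0581

BᵀP = [1.0000 -2.0000; -2.8750 1.7500]
S = R + BᵀPB = [2 0; 0 3] + [4.0000 -3.5000; -3.5000 4.0625] = [6.0000 -3.5000; -3.5000 7.0625]
BᵀPA = [-2.5000 -1.0000; 1.1875 0.8750]
K = S⁻¹·BᵀPA = [-0.4481 -0.1328; -0.0539 0.0581]
A−BK = [0.4730 0.0290; 0.6846 0.1473]
AᵀP(A−BK) = [1.5062 0.2241; 0.2241 0.0664]
P' = Q + AᵀP(A−BK) = [5.7562 6.2241; 6.2241 9.0664]
tr(P') = 14.8226


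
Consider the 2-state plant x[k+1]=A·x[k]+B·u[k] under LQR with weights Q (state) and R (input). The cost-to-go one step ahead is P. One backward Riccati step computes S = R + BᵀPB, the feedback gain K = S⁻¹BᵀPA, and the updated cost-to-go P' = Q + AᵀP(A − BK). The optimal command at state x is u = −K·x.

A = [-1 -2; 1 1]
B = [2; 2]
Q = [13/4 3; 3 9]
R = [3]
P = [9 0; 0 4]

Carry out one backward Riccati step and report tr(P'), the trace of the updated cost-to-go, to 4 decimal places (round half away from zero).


BᵀP = [18.0000 8.0000]
S = R + BᵀPB = [3] + [52.0000] = [55.0000]
BᵀPA = [-10.0000 -28.0000]
K = S⁻¹·BᵀPA = [-0.1818 -0.5091]
A−BK = [-0.6364 -0.9818; 1.3636 2.0182]
AᵀP(A−BK) = [11.1818 16.9091; 16.9091 25.7455]
P' = Q + AᵀP(A−BK) = [14.4318 19.9091; 19.9091 34.7455]
tr(P') = 49.1773

49.1773


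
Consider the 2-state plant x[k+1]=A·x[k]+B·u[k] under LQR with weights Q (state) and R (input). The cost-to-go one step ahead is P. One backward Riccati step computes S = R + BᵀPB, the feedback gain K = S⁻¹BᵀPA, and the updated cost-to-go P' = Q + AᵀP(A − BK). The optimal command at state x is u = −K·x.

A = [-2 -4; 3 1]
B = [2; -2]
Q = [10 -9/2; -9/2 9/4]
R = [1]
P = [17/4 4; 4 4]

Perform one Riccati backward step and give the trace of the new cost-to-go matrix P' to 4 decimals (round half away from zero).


BᵀP = [0.5000 0.0000]
S = R + BᵀPB = [1] + [1.0000] = [2.0000]
BᵀPA = [-1.0000 -2.0000]
K = S⁻¹·BᵀPA = [-0.5000 -1.0000]
A−BK = [-1.0000 -2.0000; 2.0000 -1.0000]
AᵀP(A−BK) = [4.5000 -11.0000; -11.0000 38.0000]
P' = Q + AᵀP(A−BK) = [14.5000 -15.5000; -15.5000 40.2500]
tr(P') = 54.7500

54.7500


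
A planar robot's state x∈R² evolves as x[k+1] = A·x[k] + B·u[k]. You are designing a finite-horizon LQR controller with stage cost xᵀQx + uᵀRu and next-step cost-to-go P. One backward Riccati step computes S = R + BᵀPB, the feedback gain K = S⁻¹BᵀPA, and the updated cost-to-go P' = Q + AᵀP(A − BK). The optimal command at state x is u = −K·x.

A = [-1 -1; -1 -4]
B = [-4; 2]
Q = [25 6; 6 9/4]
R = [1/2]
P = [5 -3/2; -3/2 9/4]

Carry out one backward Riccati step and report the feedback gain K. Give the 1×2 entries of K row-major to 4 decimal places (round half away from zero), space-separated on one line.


0.1101 -0.1674

BᵀP = [-23.0000 10.5000]
S = R + BᵀPB = [1/2] + [113.0000] = [113.5000]
BᵀPA = [12.5000 -19.0000]
K = S⁻¹·BᵀPA = [0.1101 -0.1674]
A−BK = [-0.5595 -1.6696; -1.2203 -3.6652]
AᵀP(A−BK) = [2.8733 8.5925; 8.5925 25.8194]
P' = Q + AᵀP(A−BK) = [27.8733 14.5925; 14.5925 28.0694]
tr(P') = 55.9427


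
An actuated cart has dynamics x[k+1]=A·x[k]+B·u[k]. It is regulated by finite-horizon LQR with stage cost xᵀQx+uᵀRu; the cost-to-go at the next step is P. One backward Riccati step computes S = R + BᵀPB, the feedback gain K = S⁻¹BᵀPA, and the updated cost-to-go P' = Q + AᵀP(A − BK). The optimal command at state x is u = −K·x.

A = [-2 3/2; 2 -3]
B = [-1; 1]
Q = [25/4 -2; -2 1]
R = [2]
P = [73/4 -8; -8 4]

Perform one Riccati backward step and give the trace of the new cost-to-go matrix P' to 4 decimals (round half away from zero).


BᵀP = [-26.2500 12.0000]
S = R + BᵀPB = [2] + [38.2500] = [40.2500]
BᵀPA = [76.5000 -75.3750]
K = S⁻¹·BᵀPA = [1.9006 -1.8727]
A−BK = [-0.0994 -0.3727; 0.0994 -1.1273]
AᵀP(A−BK) = [7.6025 -7.4907; -7.4907 7.9099]
P' = Q + AᵀP(A−BK) = [13.8525 -9.4907; -9.4907 8.9099]
tr(P') = 22.7624

22.7624


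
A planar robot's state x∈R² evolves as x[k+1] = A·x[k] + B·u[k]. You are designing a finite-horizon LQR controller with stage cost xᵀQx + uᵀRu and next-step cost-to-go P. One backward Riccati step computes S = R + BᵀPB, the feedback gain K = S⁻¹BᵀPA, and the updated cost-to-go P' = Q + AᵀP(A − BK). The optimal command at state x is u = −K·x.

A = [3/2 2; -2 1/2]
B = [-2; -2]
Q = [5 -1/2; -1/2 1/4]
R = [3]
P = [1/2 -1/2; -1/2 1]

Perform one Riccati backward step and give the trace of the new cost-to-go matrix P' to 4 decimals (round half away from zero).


BᵀP = [0.0000 -1.0000]
S = R + BᵀPB = [3] + [2.0000] = [5.0000]
BᵀPA = [2.0000 -0.5000]
K = S⁻¹·BᵀPA = [0.4000 -0.1000]
A−BK = [2.3000 1.8000; -1.2000 0.3000]
AᵀP(A−BK) = [7.3250 2.3250; 2.3250 1.2000]
P' = Q + AᵀP(A−BK) = [12.3250 1.8250; 1.8250 1.4500]
tr(P') = 13.7750

13.7750


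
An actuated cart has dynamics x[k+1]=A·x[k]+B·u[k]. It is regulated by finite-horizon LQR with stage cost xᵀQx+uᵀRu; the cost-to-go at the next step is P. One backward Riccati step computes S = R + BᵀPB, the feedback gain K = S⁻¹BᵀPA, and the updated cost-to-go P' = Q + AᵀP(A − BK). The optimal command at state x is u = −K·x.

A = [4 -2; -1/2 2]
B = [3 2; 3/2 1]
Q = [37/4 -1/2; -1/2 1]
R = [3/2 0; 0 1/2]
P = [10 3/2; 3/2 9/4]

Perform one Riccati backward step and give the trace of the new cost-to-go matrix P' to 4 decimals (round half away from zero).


36.8280

BᵀP = [32.2500 7.8750; 21.5000 5.2500]
S = R + BᵀPB = [3/2 0; 0 1/2] + [108.5625 72.3750; 72.3750 48.2500] = [110.0625 72.3750; 72.3750 48.7500]
BᵀPA = [125.0625 -48.7500; 83.3750 -32.5000]
K = S⁻¹·BᵀPA = [0.4908 -0.1913; 0.9816 -0.3826]
A−BK = [0.5644 -0.6608; -2.2178 2.6696]
AᵀP(A−BK) = [11.3403 -12.9213; -12.9213 15.2377]
P' = Q + AᵀP(A−BK) = [20.5903 -13.4213; -13.4213 16.2377]
tr(P') = 36.8280


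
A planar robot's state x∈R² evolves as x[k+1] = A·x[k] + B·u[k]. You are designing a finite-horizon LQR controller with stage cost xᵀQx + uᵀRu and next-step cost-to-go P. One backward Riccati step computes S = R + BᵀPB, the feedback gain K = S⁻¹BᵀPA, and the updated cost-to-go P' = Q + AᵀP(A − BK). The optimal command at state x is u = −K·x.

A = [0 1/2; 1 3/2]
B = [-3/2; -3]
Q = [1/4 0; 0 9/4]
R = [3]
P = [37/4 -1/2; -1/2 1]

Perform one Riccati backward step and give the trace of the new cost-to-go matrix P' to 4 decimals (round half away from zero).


3.9040

BᵀP = [-12.3750 -2.2500]
S = R + BᵀPB = [3] + [25.3125] = [28.3125]
BᵀPA = [-2.2500 -9.5625]
K = S⁻¹·BᵀPA = [-0.0795 -0.3377]
A−BK = [-0.1192 -0.0066; 0.7616 0.4868]
AᵀP(A−BK) = [0.8212 0.4901; 0.4901 0.5828]
P' = Q + AᵀP(A−BK) = [1.0712 0.4901; 0.4901 2.8328]
tr(P') = 3.9040


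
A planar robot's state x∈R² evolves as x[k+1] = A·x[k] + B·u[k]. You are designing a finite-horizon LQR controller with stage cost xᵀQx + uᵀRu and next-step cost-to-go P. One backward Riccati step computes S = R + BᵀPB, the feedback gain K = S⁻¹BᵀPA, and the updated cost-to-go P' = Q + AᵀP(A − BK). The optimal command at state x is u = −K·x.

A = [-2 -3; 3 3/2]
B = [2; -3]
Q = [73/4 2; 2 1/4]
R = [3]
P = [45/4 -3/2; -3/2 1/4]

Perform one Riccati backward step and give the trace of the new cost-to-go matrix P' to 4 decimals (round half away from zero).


BᵀP = [27.0000 -3.7500]
S = R + BᵀPB = [3] + [65.2500] = [68.2500]
BᵀPA = [-65.2500 -86.6250]
K = S⁻¹·BᵀPA = [-0.9560 -1.2692]
A−BK = [-0.0879 -0.4615; 0.1319 -2.3077]
AᵀP(A−BK) = [2.8681 3.8077; 3.8077 5.3654]
P' = Q + AᵀP(A−BK) = [21.1181 5.8077; 5.8077 5.6154]
tr(P') = 26.7335

26.7335


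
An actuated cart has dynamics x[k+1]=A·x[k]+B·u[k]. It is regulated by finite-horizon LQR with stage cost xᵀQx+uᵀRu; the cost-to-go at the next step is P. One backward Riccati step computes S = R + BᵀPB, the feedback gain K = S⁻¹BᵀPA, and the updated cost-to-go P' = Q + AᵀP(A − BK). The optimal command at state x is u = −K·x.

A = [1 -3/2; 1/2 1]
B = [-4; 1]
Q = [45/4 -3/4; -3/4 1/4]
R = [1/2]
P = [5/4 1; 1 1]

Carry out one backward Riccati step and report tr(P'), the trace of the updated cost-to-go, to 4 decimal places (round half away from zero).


11.9051

BᵀP = [-4.0000 -3.0000]
S = R + BᵀPB = [1/2] + [13.0000] = [13.5000]
BᵀPA = [-5.5000 3.0000]
K = S⁻¹·BᵀPA = [-0.4074 0.2222]
A−BK = [-0.6296 -0.6111; 0.9074 0.7778]
AᵀP(A−BK) = [0.2593 0.0972; 0.0972 0.1458]
P' = Q + AᵀP(A−BK) = [11.5093 -0.6528; -0.6528 0.3958]
tr(P') = 11.9051


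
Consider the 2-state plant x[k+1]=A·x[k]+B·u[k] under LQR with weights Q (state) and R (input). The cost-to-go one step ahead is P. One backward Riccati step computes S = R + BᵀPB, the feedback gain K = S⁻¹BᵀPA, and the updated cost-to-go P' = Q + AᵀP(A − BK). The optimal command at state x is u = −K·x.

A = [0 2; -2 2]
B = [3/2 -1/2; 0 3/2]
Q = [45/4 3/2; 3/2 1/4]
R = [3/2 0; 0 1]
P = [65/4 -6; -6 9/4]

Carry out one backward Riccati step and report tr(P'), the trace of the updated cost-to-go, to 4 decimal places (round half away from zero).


12.6303

BᵀP = [24.3750 -9.0000; -17.1250 6.3750]
S = R + BᵀPB = [3/2 0; 0 1] + [36.5625 -25.6875; -25.6875 18.1250] = [38.0625 -25.6875; -25.6875 19.1250]
BᵀPA = [18.0000 30.7500; -12.7500 -21.5000]
K = S⁻¹·BᵀPA = [0.2457 0.5259; -0.3366 -0.4178]
A−BK = [-0.5369 1.0022; -1.4951 2.6267]
AᵀP(A−BK) = [0.2850 0.2065; 0.2065 0.8453]
P' = Q + AᵀP(A−BK) = [11.5350 1.7065; 1.7065 1.0953]
tr(P') = 12.6303


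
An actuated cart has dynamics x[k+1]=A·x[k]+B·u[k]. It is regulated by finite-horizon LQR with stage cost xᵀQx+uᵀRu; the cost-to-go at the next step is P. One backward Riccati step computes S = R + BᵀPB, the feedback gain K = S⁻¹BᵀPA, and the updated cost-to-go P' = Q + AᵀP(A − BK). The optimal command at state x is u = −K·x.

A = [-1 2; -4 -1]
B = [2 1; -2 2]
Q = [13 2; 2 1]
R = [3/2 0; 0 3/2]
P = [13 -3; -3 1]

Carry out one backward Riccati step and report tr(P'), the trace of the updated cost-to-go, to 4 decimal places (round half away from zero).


BᵀP = [32.0000 -8.0000; 7.0000 -1.0000]
S = R + BᵀPB = [3/2 0; 0 3/2] + [80.0000 16.0000; 16.0000 5.0000] = [81.5000 16.0000; 16.0000 6.5000]
BᵀPA = [0.0000 72.0000; -3.0000 15.0000]
K = S⁻¹·BᵀPA = [0.1753 0.8329; -0.8932 0.2575]
A−BK = [-0.4575 0.0767; -1.8630 0.1507]
AᵀP(A−BK) = [2.3205 -0.2274; -0.2274 1.1699]
P' = Q + AᵀP(A−BK) = [15.3205 1.7726; 1.7726 2.1699]
tr(P') = 17.4904

17.4904


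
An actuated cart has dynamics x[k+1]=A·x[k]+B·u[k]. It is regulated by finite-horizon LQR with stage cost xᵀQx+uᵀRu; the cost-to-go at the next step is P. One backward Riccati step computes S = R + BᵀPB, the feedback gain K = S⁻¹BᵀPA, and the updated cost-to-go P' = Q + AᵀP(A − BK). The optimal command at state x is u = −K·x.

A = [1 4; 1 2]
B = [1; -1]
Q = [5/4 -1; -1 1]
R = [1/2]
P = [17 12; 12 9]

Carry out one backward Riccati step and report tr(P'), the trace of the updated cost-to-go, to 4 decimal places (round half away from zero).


BᵀP = [5.0000 3.0000]
S = R + BᵀPB = [1/2] + [2.0000] = [2.5000]
BᵀPA = [8.0000 26.0000]
K = S⁻¹·BᵀPA = [3.2000 10.4000]
A−BK = [-2.2000 -6.4000; 4.2000 12.4000]
AᵀP(A−BK) = [24.4000 74.8000; 74.8000 229.6000]
P' = Q + AᵀP(A−BK) = [25.6500 73.8000; 73.8000 230.6000]
tr(P') = 256.2500

256.2500


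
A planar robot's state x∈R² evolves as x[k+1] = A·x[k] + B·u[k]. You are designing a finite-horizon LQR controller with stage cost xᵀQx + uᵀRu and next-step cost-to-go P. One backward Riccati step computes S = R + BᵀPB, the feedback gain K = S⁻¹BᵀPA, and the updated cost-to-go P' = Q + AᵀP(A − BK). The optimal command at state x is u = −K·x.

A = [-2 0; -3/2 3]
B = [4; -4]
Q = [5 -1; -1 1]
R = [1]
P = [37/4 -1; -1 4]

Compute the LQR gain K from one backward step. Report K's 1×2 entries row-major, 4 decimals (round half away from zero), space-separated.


BᵀP = [41.0000 -20.0000]
S = R + BᵀPB = [1] + [244.0000] = [245.0000]
BᵀPA = [-52.0000 -60.0000]
K = S⁻¹·BᵀPA = [-0.2122 -0.2449]
A−BK = [-1.1510 0.9796; -2.3490 2.0204]
AᵀP(A−BK) = [28.9633 -24.7347; -24.7347 21.3061]
P' = Q + AᵀP(A−BK) = [33.9633 -25.7347; -25.7347 22.3061]
tr(P') = 56.2694

-0.2122 -0.2449


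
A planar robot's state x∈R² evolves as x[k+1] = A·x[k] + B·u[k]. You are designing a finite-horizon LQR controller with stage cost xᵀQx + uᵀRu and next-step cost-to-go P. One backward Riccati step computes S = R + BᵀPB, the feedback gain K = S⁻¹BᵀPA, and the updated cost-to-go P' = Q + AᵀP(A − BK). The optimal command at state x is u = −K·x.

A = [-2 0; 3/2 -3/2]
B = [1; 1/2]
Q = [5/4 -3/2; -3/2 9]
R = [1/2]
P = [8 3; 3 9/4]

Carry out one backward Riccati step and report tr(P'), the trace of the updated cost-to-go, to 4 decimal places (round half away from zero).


17.5920

BᵀP = [9.5000 4.1250]
S = R + BᵀPB = [1/2] + [11.5625] = [12.0625]
BᵀPA = [-12.8125 -6.1875]
K = S⁻¹·BᵀPA = [-1.0622 -0.5130]
A−BK = [-0.9378 0.5130; 2.0311 -1.2435]
AᵀP(A−BK) = [5.4534 -2.6347; -2.6347 1.8886]
P' = Q + AᵀP(A−BK) = [6.7034 -4.1347; -4.1347 10.8886]
tr(P') = 17.5920


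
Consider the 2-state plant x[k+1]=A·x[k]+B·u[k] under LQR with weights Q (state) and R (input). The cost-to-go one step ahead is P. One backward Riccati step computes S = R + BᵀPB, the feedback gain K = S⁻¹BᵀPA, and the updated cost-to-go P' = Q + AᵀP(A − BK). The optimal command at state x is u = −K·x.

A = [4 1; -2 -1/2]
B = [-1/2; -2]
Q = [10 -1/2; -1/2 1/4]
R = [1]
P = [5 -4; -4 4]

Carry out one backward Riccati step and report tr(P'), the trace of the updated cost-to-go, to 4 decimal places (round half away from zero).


60.4207

BᵀP = [5.5000 -6.0000]
S = R + BᵀPB = [1] + [9.2500] = [10.2500]
BᵀPA = [34.0000 8.5000]
K = S⁻¹·BᵀPA = [3.3171 0.8293]
A−BK = [5.6585 1.4146; 4.6341 1.1585]
AᵀP(A−BK) = [47.2195 11.8049; 11.8049 2.9512]
P' = Q + AᵀP(A−BK) = [57.2195 11.3049; 11.3049 3.2012]
tr(P') = 60.4207
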